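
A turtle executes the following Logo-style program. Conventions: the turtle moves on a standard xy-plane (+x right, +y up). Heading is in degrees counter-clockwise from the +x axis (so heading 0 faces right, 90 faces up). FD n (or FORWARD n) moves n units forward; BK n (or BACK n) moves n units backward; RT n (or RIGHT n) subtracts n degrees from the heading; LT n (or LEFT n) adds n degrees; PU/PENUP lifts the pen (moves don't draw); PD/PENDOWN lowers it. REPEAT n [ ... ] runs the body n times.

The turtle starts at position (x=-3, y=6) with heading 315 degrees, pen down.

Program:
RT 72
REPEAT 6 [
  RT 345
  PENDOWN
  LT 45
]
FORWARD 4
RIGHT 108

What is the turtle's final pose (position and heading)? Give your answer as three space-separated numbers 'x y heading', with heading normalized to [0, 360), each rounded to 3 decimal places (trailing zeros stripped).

Answer: -4.816 2.436 135

Derivation:
Executing turtle program step by step:
Start: pos=(-3,6), heading=315, pen down
RT 72: heading 315 -> 243
REPEAT 6 [
  -- iteration 1/6 --
  RT 345: heading 243 -> 258
  PD: pen down
  LT 45: heading 258 -> 303
  -- iteration 2/6 --
  RT 345: heading 303 -> 318
  PD: pen down
  LT 45: heading 318 -> 3
  -- iteration 3/6 --
  RT 345: heading 3 -> 18
  PD: pen down
  LT 45: heading 18 -> 63
  -- iteration 4/6 --
  RT 345: heading 63 -> 78
  PD: pen down
  LT 45: heading 78 -> 123
  -- iteration 5/6 --
  RT 345: heading 123 -> 138
  PD: pen down
  LT 45: heading 138 -> 183
  -- iteration 6/6 --
  RT 345: heading 183 -> 198
  PD: pen down
  LT 45: heading 198 -> 243
]
FD 4: (-3,6) -> (-4.816,2.436) [heading=243, draw]
RT 108: heading 243 -> 135
Final: pos=(-4.816,2.436), heading=135, 1 segment(s) drawn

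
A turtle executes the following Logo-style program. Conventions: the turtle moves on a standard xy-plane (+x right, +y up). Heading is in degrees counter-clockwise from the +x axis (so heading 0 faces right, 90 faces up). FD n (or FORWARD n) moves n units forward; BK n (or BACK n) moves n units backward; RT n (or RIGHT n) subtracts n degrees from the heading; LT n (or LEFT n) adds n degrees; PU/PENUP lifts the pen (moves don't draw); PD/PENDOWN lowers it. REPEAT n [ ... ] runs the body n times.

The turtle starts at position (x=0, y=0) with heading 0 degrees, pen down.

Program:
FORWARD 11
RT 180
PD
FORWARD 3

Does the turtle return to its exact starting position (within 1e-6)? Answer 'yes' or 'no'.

Executing turtle program step by step:
Start: pos=(0,0), heading=0, pen down
FD 11: (0,0) -> (11,0) [heading=0, draw]
RT 180: heading 0 -> 180
PD: pen down
FD 3: (11,0) -> (8,0) [heading=180, draw]
Final: pos=(8,0), heading=180, 2 segment(s) drawn

Start position: (0, 0)
Final position: (8, 0)
Distance = 8; >= 1e-6 -> NOT closed

Answer: no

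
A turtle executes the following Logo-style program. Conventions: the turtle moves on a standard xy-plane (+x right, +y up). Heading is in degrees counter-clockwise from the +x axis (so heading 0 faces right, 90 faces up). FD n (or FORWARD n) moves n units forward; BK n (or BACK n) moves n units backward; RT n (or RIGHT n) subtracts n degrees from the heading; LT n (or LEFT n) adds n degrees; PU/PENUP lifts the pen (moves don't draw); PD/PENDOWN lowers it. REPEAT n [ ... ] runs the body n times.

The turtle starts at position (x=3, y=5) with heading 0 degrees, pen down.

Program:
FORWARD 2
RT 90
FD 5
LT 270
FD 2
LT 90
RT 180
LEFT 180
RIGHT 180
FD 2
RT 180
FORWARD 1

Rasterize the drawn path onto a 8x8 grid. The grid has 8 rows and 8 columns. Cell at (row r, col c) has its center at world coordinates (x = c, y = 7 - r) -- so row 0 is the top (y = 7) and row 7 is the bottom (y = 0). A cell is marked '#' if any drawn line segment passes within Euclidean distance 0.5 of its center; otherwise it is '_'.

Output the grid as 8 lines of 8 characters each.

Segment 0: (3,5) -> (5,5)
Segment 1: (5,5) -> (5,0)
Segment 2: (5,0) -> (3,0)
Segment 3: (3,0) -> (3,2)
Segment 4: (3,2) -> (3,1)

Answer: ________
________
___###__
_____#__
_____#__
___#_#__
___#_#__
___###__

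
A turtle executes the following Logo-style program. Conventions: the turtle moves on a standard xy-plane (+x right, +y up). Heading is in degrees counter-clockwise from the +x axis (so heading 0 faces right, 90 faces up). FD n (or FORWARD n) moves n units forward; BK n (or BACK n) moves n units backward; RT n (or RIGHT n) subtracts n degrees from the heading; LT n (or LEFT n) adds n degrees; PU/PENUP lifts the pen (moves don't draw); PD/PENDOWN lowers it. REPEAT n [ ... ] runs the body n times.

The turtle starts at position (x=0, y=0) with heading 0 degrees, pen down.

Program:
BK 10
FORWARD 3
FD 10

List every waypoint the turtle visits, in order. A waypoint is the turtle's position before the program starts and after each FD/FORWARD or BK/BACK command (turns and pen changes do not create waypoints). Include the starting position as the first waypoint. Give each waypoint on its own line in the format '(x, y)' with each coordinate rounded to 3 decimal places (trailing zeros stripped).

Answer: (0, 0)
(-10, 0)
(-7, 0)
(3, 0)

Derivation:
Executing turtle program step by step:
Start: pos=(0,0), heading=0, pen down
BK 10: (0,0) -> (-10,0) [heading=0, draw]
FD 3: (-10,0) -> (-7,0) [heading=0, draw]
FD 10: (-7,0) -> (3,0) [heading=0, draw]
Final: pos=(3,0), heading=0, 3 segment(s) drawn
Waypoints (4 total):
(0, 0)
(-10, 0)
(-7, 0)
(3, 0)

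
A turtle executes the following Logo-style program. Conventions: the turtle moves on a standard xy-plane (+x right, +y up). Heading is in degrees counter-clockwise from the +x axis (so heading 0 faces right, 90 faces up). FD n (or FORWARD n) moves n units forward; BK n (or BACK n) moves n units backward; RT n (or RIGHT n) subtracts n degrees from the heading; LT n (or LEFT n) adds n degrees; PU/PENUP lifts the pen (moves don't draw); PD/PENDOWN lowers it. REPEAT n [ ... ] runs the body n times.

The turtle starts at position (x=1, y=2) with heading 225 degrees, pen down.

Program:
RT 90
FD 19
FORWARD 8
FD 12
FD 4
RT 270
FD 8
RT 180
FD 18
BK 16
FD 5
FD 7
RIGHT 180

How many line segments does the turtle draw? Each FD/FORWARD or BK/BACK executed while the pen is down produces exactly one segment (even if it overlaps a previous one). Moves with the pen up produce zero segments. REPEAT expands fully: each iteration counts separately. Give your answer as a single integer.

Answer: 9

Derivation:
Executing turtle program step by step:
Start: pos=(1,2), heading=225, pen down
RT 90: heading 225 -> 135
FD 19: (1,2) -> (-12.435,15.435) [heading=135, draw]
FD 8: (-12.435,15.435) -> (-18.092,21.092) [heading=135, draw]
FD 12: (-18.092,21.092) -> (-26.577,29.577) [heading=135, draw]
FD 4: (-26.577,29.577) -> (-29.406,32.406) [heading=135, draw]
RT 270: heading 135 -> 225
FD 8: (-29.406,32.406) -> (-35.062,26.749) [heading=225, draw]
RT 180: heading 225 -> 45
FD 18: (-35.062,26.749) -> (-22.335,39.477) [heading=45, draw]
BK 16: (-22.335,39.477) -> (-33.648,28.163) [heading=45, draw]
FD 5: (-33.648,28.163) -> (-30.113,31.698) [heading=45, draw]
FD 7: (-30.113,31.698) -> (-25.163,36.648) [heading=45, draw]
RT 180: heading 45 -> 225
Final: pos=(-25.163,36.648), heading=225, 9 segment(s) drawn
Segments drawn: 9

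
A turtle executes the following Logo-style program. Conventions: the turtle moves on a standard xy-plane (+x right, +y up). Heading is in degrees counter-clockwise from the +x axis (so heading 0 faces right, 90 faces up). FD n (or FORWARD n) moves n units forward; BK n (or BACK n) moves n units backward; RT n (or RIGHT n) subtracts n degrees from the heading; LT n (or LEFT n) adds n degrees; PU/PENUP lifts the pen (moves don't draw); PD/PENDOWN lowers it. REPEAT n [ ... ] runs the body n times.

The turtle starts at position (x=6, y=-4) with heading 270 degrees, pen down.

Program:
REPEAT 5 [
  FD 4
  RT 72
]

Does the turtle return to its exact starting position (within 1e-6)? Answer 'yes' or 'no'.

Answer: yes

Derivation:
Executing turtle program step by step:
Start: pos=(6,-4), heading=270, pen down
REPEAT 5 [
  -- iteration 1/5 --
  FD 4: (6,-4) -> (6,-8) [heading=270, draw]
  RT 72: heading 270 -> 198
  -- iteration 2/5 --
  FD 4: (6,-8) -> (2.196,-9.236) [heading=198, draw]
  RT 72: heading 198 -> 126
  -- iteration 3/5 --
  FD 4: (2.196,-9.236) -> (-0.155,-6) [heading=126, draw]
  RT 72: heading 126 -> 54
  -- iteration 4/5 --
  FD 4: (-0.155,-6) -> (2.196,-2.764) [heading=54, draw]
  RT 72: heading 54 -> 342
  -- iteration 5/5 --
  FD 4: (2.196,-2.764) -> (6,-4) [heading=342, draw]
  RT 72: heading 342 -> 270
]
Final: pos=(6,-4), heading=270, 5 segment(s) drawn

Start position: (6, -4)
Final position: (6, -4)
Distance = 0; < 1e-6 -> CLOSED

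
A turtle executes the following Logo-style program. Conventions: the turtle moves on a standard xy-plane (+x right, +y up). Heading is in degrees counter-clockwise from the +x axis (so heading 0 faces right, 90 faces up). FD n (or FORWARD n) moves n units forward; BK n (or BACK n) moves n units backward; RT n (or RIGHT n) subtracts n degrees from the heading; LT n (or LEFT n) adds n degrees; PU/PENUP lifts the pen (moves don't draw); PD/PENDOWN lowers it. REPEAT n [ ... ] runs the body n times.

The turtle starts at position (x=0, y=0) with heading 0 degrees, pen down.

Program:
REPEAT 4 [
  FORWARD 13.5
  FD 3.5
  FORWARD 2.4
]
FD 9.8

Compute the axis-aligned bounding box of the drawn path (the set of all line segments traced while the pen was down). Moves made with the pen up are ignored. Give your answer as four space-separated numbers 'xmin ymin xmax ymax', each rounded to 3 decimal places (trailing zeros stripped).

Answer: 0 0 87.4 0

Derivation:
Executing turtle program step by step:
Start: pos=(0,0), heading=0, pen down
REPEAT 4 [
  -- iteration 1/4 --
  FD 13.5: (0,0) -> (13.5,0) [heading=0, draw]
  FD 3.5: (13.5,0) -> (17,0) [heading=0, draw]
  FD 2.4: (17,0) -> (19.4,0) [heading=0, draw]
  -- iteration 2/4 --
  FD 13.5: (19.4,0) -> (32.9,0) [heading=0, draw]
  FD 3.5: (32.9,0) -> (36.4,0) [heading=0, draw]
  FD 2.4: (36.4,0) -> (38.8,0) [heading=0, draw]
  -- iteration 3/4 --
  FD 13.5: (38.8,0) -> (52.3,0) [heading=0, draw]
  FD 3.5: (52.3,0) -> (55.8,0) [heading=0, draw]
  FD 2.4: (55.8,0) -> (58.2,0) [heading=0, draw]
  -- iteration 4/4 --
  FD 13.5: (58.2,0) -> (71.7,0) [heading=0, draw]
  FD 3.5: (71.7,0) -> (75.2,0) [heading=0, draw]
  FD 2.4: (75.2,0) -> (77.6,0) [heading=0, draw]
]
FD 9.8: (77.6,0) -> (87.4,0) [heading=0, draw]
Final: pos=(87.4,0), heading=0, 13 segment(s) drawn

Segment endpoints: x in {0, 13.5, 17, 19.4, 32.9, 36.4, 38.8, 52.3, 55.8, 58.2, 71.7, 75.2, 77.6, 87.4}, y in {0}
xmin=0, ymin=0, xmax=87.4, ymax=0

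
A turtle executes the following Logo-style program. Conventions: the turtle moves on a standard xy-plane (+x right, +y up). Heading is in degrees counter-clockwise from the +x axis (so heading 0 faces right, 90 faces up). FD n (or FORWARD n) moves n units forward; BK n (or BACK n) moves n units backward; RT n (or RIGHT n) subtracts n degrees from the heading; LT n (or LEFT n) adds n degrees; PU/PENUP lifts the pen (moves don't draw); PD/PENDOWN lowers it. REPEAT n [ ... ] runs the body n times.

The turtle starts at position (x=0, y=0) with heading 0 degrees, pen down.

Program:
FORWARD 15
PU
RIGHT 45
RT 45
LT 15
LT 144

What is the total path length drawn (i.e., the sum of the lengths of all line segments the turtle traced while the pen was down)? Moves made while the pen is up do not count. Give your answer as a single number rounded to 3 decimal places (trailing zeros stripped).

Answer: 15

Derivation:
Executing turtle program step by step:
Start: pos=(0,0), heading=0, pen down
FD 15: (0,0) -> (15,0) [heading=0, draw]
PU: pen up
RT 45: heading 0 -> 315
RT 45: heading 315 -> 270
LT 15: heading 270 -> 285
LT 144: heading 285 -> 69
Final: pos=(15,0), heading=69, 1 segment(s) drawn

Segment lengths:
  seg 1: (0,0) -> (15,0), length = 15
Total = 15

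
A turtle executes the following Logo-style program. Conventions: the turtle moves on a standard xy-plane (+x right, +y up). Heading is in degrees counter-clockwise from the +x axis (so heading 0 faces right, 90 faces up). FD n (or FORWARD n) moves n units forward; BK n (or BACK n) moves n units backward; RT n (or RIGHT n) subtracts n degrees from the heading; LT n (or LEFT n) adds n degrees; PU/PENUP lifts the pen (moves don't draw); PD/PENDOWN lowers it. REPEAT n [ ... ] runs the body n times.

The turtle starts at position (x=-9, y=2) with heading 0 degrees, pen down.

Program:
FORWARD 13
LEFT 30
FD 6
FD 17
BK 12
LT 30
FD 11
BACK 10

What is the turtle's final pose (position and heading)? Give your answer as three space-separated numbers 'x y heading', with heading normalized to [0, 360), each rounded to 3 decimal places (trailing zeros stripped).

Executing turtle program step by step:
Start: pos=(-9,2), heading=0, pen down
FD 13: (-9,2) -> (4,2) [heading=0, draw]
LT 30: heading 0 -> 30
FD 6: (4,2) -> (9.196,5) [heading=30, draw]
FD 17: (9.196,5) -> (23.919,13.5) [heading=30, draw]
BK 12: (23.919,13.5) -> (13.526,7.5) [heading=30, draw]
LT 30: heading 30 -> 60
FD 11: (13.526,7.5) -> (19.026,17.026) [heading=60, draw]
BK 10: (19.026,17.026) -> (14.026,8.366) [heading=60, draw]
Final: pos=(14.026,8.366), heading=60, 6 segment(s) drawn

Answer: 14.026 8.366 60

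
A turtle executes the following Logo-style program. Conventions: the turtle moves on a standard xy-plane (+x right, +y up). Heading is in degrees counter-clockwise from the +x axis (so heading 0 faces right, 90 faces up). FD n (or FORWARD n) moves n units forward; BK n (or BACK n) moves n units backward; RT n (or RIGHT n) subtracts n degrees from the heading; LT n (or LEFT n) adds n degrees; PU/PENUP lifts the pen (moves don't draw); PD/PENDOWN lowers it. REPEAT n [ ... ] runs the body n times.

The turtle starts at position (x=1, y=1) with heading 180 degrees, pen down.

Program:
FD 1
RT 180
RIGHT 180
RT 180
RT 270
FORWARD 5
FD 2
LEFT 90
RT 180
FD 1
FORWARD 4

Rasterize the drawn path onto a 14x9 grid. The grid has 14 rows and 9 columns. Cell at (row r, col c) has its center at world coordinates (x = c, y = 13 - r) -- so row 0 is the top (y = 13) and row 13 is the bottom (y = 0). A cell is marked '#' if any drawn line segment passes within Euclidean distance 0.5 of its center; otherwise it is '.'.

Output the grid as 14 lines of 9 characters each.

Segment 0: (1,1) -> (0,1)
Segment 1: (0,1) -> (-0,6)
Segment 2: (-0,6) -> (-0,8)
Segment 3: (-0,8) -> (1,8)
Segment 4: (1,8) -> (5,8)

Answer: .........
.........
.........
.........
.........
######...
#........
#........
#........
#........
#........
#........
##.......
.........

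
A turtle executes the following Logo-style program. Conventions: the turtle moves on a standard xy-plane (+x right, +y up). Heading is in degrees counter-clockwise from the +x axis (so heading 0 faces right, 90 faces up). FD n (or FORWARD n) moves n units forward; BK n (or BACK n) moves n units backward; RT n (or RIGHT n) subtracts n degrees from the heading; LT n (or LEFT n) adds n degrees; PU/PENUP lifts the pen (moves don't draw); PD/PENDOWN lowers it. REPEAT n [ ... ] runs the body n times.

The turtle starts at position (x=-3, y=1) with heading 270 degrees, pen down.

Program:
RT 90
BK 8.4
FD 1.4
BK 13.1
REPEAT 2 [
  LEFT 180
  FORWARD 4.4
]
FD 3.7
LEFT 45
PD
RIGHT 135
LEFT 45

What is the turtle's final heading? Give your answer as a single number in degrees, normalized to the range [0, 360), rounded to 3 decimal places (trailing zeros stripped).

Answer: 135

Derivation:
Executing turtle program step by step:
Start: pos=(-3,1), heading=270, pen down
RT 90: heading 270 -> 180
BK 8.4: (-3,1) -> (5.4,1) [heading=180, draw]
FD 1.4: (5.4,1) -> (4,1) [heading=180, draw]
BK 13.1: (4,1) -> (17.1,1) [heading=180, draw]
REPEAT 2 [
  -- iteration 1/2 --
  LT 180: heading 180 -> 0
  FD 4.4: (17.1,1) -> (21.5,1) [heading=0, draw]
  -- iteration 2/2 --
  LT 180: heading 0 -> 180
  FD 4.4: (21.5,1) -> (17.1,1) [heading=180, draw]
]
FD 3.7: (17.1,1) -> (13.4,1) [heading=180, draw]
LT 45: heading 180 -> 225
PD: pen down
RT 135: heading 225 -> 90
LT 45: heading 90 -> 135
Final: pos=(13.4,1), heading=135, 6 segment(s) drawn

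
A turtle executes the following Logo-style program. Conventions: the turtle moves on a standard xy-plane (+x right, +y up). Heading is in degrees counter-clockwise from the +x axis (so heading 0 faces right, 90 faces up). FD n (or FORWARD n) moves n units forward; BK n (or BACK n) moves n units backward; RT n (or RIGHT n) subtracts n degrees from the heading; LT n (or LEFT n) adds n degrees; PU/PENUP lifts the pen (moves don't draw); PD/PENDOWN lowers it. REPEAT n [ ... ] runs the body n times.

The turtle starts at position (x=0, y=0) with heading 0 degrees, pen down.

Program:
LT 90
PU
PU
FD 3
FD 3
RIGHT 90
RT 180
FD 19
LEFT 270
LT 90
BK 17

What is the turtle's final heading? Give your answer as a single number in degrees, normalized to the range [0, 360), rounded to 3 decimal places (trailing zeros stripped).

Executing turtle program step by step:
Start: pos=(0,0), heading=0, pen down
LT 90: heading 0 -> 90
PU: pen up
PU: pen up
FD 3: (0,0) -> (0,3) [heading=90, move]
FD 3: (0,3) -> (0,6) [heading=90, move]
RT 90: heading 90 -> 0
RT 180: heading 0 -> 180
FD 19: (0,6) -> (-19,6) [heading=180, move]
LT 270: heading 180 -> 90
LT 90: heading 90 -> 180
BK 17: (-19,6) -> (-2,6) [heading=180, move]
Final: pos=(-2,6), heading=180, 0 segment(s) drawn

Answer: 180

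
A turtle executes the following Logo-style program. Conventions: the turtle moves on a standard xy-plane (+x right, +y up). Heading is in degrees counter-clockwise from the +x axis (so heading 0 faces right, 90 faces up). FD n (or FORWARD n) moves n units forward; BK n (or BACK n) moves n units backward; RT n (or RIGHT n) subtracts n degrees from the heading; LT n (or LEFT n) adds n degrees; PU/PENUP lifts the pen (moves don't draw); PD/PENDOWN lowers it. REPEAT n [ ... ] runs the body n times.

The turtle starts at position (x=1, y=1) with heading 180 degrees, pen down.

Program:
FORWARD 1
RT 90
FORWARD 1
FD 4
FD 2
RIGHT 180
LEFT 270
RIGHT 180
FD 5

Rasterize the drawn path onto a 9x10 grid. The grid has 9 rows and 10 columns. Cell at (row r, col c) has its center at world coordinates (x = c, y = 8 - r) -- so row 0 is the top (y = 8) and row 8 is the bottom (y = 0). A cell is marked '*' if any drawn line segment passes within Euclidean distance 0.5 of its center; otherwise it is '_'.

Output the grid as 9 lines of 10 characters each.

Answer: ******____
*_________
*_________
*_________
*_________
*_________
*_________
**________
__________

Derivation:
Segment 0: (1,1) -> (0,1)
Segment 1: (0,1) -> (0,2)
Segment 2: (0,2) -> (0,6)
Segment 3: (0,6) -> (0,8)
Segment 4: (0,8) -> (5,8)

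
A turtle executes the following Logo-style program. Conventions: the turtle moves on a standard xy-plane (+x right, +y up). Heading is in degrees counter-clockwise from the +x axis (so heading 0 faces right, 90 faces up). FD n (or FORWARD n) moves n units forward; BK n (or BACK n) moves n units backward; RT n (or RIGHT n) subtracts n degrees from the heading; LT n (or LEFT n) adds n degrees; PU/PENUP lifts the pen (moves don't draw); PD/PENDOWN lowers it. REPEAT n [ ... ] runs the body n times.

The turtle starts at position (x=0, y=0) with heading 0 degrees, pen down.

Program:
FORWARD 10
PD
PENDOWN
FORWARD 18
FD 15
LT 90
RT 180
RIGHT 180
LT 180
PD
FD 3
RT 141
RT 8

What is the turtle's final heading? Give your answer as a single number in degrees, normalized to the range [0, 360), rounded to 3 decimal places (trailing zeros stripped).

Answer: 121

Derivation:
Executing turtle program step by step:
Start: pos=(0,0), heading=0, pen down
FD 10: (0,0) -> (10,0) [heading=0, draw]
PD: pen down
PD: pen down
FD 18: (10,0) -> (28,0) [heading=0, draw]
FD 15: (28,0) -> (43,0) [heading=0, draw]
LT 90: heading 0 -> 90
RT 180: heading 90 -> 270
RT 180: heading 270 -> 90
LT 180: heading 90 -> 270
PD: pen down
FD 3: (43,0) -> (43,-3) [heading=270, draw]
RT 141: heading 270 -> 129
RT 8: heading 129 -> 121
Final: pos=(43,-3), heading=121, 4 segment(s) drawn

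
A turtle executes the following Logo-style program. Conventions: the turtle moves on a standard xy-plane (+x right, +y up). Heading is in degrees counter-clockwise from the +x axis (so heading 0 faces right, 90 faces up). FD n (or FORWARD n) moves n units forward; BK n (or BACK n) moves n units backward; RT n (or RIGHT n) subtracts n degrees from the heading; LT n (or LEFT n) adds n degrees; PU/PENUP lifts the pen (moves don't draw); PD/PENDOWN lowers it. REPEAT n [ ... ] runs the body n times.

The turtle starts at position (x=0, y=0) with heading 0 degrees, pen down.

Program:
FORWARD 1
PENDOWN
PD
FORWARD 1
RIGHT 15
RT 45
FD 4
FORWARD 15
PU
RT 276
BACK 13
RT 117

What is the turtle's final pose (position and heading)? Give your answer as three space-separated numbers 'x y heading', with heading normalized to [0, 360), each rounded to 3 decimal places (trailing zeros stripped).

Answer: -0.376 -21.742 267

Derivation:
Executing turtle program step by step:
Start: pos=(0,0), heading=0, pen down
FD 1: (0,0) -> (1,0) [heading=0, draw]
PD: pen down
PD: pen down
FD 1: (1,0) -> (2,0) [heading=0, draw]
RT 15: heading 0 -> 345
RT 45: heading 345 -> 300
FD 4: (2,0) -> (4,-3.464) [heading=300, draw]
FD 15: (4,-3.464) -> (11.5,-16.454) [heading=300, draw]
PU: pen up
RT 276: heading 300 -> 24
BK 13: (11.5,-16.454) -> (-0.376,-21.742) [heading=24, move]
RT 117: heading 24 -> 267
Final: pos=(-0.376,-21.742), heading=267, 4 segment(s) drawn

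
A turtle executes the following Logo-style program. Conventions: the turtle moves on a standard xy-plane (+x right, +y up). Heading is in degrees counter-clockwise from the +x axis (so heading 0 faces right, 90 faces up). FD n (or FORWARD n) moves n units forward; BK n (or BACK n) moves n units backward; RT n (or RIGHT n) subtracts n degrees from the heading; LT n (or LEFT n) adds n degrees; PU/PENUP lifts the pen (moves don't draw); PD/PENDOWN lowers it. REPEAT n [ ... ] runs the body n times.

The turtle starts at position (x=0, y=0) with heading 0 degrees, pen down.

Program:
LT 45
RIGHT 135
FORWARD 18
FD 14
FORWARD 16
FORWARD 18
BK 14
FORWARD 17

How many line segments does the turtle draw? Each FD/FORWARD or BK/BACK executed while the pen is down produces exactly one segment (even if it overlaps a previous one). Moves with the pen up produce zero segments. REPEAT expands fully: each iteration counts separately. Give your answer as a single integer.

Executing turtle program step by step:
Start: pos=(0,0), heading=0, pen down
LT 45: heading 0 -> 45
RT 135: heading 45 -> 270
FD 18: (0,0) -> (0,-18) [heading=270, draw]
FD 14: (0,-18) -> (0,-32) [heading=270, draw]
FD 16: (0,-32) -> (0,-48) [heading=270, draw]
FD 18: (0,-48) -> (0,-66) [heading=270, draw]
BK 14: (0,-66) -> (0,-52) [heading=270, draw]
FD 17: (0,-52) -> (0,-69) [heading=270, draw]
Final: pos=(0,-69), heading=270, 6 segment(s) drawn
Segments drawn: 6

Answer: 6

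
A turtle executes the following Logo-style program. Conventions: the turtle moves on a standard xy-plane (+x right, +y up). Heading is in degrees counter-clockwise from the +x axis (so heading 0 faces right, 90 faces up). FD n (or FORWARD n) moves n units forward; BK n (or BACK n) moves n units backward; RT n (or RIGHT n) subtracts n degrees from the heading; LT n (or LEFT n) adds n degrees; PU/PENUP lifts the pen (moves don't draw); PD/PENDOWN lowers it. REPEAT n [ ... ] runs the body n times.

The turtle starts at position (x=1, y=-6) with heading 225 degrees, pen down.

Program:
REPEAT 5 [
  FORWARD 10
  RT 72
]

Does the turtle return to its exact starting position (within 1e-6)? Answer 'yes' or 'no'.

Answer: yes

Derivation:
Executing turtle program step by step:
Start: pos=(1,-6), heading=225, pen down
REPEAT 5 [
  -- iteration 1/5 --
  FD 10: (1,-6) -> (-6.071,-13.071) [heading=225, draw]
  RT 72: heading 225 -> 153
  -- iteration 2/5 --
  FD 10: (-6.071,-13.071) -> (-14.981,-8.531) [heading=153, draw]
  RT 72: heading 153 -> 81
  -- iteration 3/5 --
  FD 10: (-14.981,-8.531) -> (-13.417,1.346) [heading=81, draw]
  RT 72: heading 81 -> 9
  -- iteration 4/5 --
  FD 10: (-13.417,1.346) -> (-3.54,2.91) [heading=9, draw]
  RT 72: heading 9 -> 297
  -- iteration 5/5 --
  FD 10: (-3.54,2.91) -> (1,-6) [heading=297, draw]
  RT 72: heading 297 -> 225
]
Final: pos=(1,-6), heading=225, 5 segment(s) drawn

Start position: (1, -6)
Final position: (1, -6)
Distance = 0; < 1e-6 -> CLOSED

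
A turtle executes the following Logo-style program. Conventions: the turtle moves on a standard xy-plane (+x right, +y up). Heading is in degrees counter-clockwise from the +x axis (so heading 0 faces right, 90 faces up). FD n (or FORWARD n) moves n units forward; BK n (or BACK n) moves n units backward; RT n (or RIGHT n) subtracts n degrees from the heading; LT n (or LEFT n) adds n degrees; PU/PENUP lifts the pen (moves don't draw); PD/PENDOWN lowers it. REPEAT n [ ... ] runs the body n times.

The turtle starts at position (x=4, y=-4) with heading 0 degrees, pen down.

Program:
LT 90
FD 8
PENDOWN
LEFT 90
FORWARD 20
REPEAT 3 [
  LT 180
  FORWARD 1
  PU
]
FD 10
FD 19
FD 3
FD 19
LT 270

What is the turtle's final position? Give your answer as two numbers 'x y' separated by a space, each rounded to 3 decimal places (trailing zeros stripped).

Executing turtle program step by step:
Start: pos=(4,-4), heading=0, pen down
LT 90: heading 0 -> 90
FD 8: (4,-4) -> (4,4) [heading=90, draw]
PD: pen down
LT 90: heading 90 -> 180
FD 20: (4,4) -> (-16,4) [heading=180, draw]
REPEAT 3 [
  -- iteration 1/3 --
  LT 180: heading 180 -> 0
  FD 1: (-16,4) -> (-15,4) [heading=0, draw]
  PU: pen up
  -- iteration 2/3 --
  LT 180: heading 0 -> 180
  FD 1: (-15,4) -> (-16,4) [heading=180, move]
  PU: pen up
  -- iteration 3/3 --
  LT 180: heading 180 -> 0
  FD 1: (-16,4) -> (-15,4) [heading=0, move]
  PU: pen up
]
FD 10: (-15,4) -> (-5,4) [heading=0, move]
FD 19: (-5,4) -> (14,4) [heading=0, move]
FD 3: (14,4) -> (17,4) [heading=0, move]
FD 19: (17,4) -> (36,4) [heading=0, move]
LT 270: heading 0 -> 270
Final: pos=(36,4), heading=270, 3 segment(s) drawn

Answer: 36 4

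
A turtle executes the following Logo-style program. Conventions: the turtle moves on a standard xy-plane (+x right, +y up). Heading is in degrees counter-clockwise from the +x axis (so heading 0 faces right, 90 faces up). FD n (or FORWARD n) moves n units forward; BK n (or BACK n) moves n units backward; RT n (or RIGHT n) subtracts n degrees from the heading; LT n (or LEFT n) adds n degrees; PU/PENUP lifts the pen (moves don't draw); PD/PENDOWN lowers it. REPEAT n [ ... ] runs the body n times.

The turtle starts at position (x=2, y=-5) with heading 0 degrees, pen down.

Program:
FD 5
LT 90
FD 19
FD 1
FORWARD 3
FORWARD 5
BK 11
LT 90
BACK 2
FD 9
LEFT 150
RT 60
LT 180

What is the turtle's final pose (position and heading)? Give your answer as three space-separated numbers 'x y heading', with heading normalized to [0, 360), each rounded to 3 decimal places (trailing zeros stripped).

Answer: 0 12 90

Derivation:
Executing turtle program step by step:
Start: pos=(2,-5), heading=0, pen down
FD 5: (2,-5) -> (7,-5) [heading=0, draw]
LT 90: heading 0 -> 90
FD 19: (7,-5) -> (7,14) [heading=90, draw]
FD 1: (7,14) -> (7,15) [heading=90, draw]
FD 3: (7,15) -> (7,18) [heading=90, draw]
FD 5: (7,18) -> (7,23) [heading=90, draw]
BK 11: (7,23) -> (7,12) [heading=90, draw]
LT 90: heading 90 -> 180
BK 2: (7,12) -> (9,12) [heading=180, draw]
FD 9: (9,12) -> (0,12) [heading=180, draw]
LT 150: heading 180 -> 330
RT 60: heading 330 -> 270
LT 180: heading 270 -> 90
Final: pos=(0,12), heading=90, 8 segment(s) drawn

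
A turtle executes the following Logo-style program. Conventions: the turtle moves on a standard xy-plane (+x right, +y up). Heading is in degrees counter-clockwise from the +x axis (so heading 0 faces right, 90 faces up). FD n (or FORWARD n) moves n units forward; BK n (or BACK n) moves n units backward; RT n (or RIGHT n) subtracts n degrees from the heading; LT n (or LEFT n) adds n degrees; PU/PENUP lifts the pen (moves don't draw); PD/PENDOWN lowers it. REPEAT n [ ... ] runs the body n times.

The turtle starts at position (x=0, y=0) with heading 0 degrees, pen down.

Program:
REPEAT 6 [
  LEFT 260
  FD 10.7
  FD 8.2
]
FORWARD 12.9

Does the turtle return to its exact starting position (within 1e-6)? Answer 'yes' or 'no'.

Executing turtle program step by step:
Start: pos=(0,0), heading=0, pen down
REPEAT 6 [
  -- iteration 1/6 --
  LT 260: heading 0 -> 260
  FD 10.7: (0,0) -> (-1.858,-10.537) [heading=260, draw]
  FD 8.2: (-1.858,-10.537) -> (-3.282,-18.613) [heading=260, draw]
  -- iteration 2/6 --
  LT 260: heading 260 -> 160
  FD 10.7: (-3.282,-18.613) -> (-13.337,-14.953) [heading=160, draw]
  FD 8.2: (-13.337,-14.953) -> (-21.042,-12.149) [heading=160, draw]
  -- iteration 3/6 --
  LT 260: heading 160 -> 60
  FD 10.7: (-21.042,-12.149) -> (-15.692,-2.882) [heading=60, draw]
  FD 8.2: (-15.692,-2.882) -> (-11.592,4.219) [heading=60, draw]
  -- iteration 4/6 --
  LT 260: heading 60 -> 320
  FD 10.7: (-11.592,4.219) -> (-3.395,-2.659) [heading=320, draw]
  FD 8.2: (-3.395,-2.659) -> (2.886,-7.929) [heading=320, draw]
  -- iteration 5/6 --
  LT 260: heading 320 -> 220
  FD 10.7: (2.886,-7.929) -> (-5.311,-14.807) [heading=220, draw]
  FD 8.2: (-5.311,-14.807) -> (-11.592,-20.078) [heading=220, draw]
  -- iteration 6/6 --
  LT 260: heading 220 -> 120
  FD 10.7: (-11.592,-20.078) -> (-16.942,-10.812) [heading=120, draw]
  FD 8.2: (-16.942,-10.812) -> (-21.042,-3.71) [heading=120, draw]
]
FD 12.9: (-21.042,-3.71) -> (-27.492,7.461) [heading=120, draw]
Final: pos=(-27.492,7.461), heading=120, 13 segment(s) drawn

Start position: (0, 0)
Final position: (-27.492, 7.461)
Distance = 28.487; >= 1e-6 -> NOT closed

Answer: no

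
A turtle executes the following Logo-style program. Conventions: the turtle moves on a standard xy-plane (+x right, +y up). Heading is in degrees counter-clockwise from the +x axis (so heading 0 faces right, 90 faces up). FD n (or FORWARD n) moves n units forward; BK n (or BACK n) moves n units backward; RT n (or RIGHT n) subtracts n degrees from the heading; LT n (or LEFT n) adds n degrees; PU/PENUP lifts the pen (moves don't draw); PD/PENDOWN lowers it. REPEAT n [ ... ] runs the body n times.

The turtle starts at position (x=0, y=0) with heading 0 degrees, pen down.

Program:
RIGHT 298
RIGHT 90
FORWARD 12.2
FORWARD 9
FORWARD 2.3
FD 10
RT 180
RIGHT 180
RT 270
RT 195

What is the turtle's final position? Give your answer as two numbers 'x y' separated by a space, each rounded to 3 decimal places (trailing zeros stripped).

Answer: 29.579 -15.727

Derivation:
Executing turtle program step by step:
Start: pos=(0,0), heading=0, pen down
RT 298: heading 0 -> 62
RT 90: heading 62 -> 332
FD 12.2: (0,0) -> (10.772,-5.728) [heading=332, draw]
FD 9: (10.772,-5.728) -> (18.718,-9.953) [heading=332, draw]
FD 2.3: (18.718,-9.953) -> (20.749,-11.033) [heading=332, draw]
FD 10: (20.749,-11.033) -> (29.579,-15.727) [heading=332, draw]
RT 180: heading 332 -> 152
RT 180: heading 152 -> 332
RT 270: heading 332 -> 62
RT 195: heading 62 -> 227
Final: pos=(29.579,-15.727), heading=227, 4 segment(s) drawn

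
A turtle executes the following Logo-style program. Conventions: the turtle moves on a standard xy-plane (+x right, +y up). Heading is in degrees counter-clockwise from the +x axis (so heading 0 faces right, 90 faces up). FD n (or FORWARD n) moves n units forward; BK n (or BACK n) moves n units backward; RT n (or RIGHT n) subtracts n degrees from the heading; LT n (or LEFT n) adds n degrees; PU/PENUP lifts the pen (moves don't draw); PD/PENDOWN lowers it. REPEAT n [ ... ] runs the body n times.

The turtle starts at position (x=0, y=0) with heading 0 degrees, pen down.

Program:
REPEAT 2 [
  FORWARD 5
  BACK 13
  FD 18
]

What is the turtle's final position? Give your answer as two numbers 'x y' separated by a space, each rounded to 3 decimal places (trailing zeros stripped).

Executing turtle program step by step:
Start: pos=(0,0), heading=0, pen down
REPEAT 2 [
  -- iteration 1/2 --
  FD 5: (0,0) -> (5,0) [heading=0, draw]
  BK 13: (5,0) -> (-8,0) [heading=0, draw]
  FD 18: (-8,0) -> (10,0) [heading=0, draw]
  -- iteration 2/2 --
  FD 5: (10,0) -> (15,0) [heading=0, draw]
  BK 13: (15,0) -> (2,0) [heading=0, draw]
  FD 18: (2,0) -> (20,0) [heading=0, draw]
]
Final: pos=(20,0), heading=0, 6 segment(s) drawn

Answer: 20 0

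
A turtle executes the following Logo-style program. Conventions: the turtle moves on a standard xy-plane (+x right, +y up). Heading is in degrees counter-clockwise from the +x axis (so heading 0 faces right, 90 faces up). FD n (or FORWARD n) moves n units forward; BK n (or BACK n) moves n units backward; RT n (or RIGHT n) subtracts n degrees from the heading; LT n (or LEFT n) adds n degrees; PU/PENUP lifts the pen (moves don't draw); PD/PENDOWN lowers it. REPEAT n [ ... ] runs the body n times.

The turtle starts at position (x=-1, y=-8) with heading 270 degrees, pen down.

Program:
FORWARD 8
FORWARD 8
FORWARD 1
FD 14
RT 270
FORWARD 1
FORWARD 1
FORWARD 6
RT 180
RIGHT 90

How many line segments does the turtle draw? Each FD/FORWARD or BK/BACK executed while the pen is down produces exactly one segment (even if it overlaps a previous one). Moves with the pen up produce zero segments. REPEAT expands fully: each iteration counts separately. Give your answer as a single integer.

Answer: 7

Derivation:
Executing turtle program step by step:
Start: pos=(-1,-8), heading=270, pen down
FD 8: (-1,-8) -> (-1,-16) [heading=270, draw]
FD 8: (-1,-16) -> (-1,-24) [heading=270, draw]
FD 1: (-1,-24) -> (-1,-25) [heading=270, draw]
FD 14: (-1,-25) -> (-1,-39) [heading=270, draw]
RT 270: heading 270 -> 0
FD 1: (-1,-39) -> (0,-39) [heading=0, draw]
FD 1: (0,-39) -> (1,-39) [heading=0, draw]
FD 6: (1,-39) -> (7,-39) [heading=0, draw]
RT 180: heading 0 -> 180
RT 90: heading 180 -> 90
Final: pos=(7,-39), heading=90, 7 segment(s) drawn
Segments drawn: 7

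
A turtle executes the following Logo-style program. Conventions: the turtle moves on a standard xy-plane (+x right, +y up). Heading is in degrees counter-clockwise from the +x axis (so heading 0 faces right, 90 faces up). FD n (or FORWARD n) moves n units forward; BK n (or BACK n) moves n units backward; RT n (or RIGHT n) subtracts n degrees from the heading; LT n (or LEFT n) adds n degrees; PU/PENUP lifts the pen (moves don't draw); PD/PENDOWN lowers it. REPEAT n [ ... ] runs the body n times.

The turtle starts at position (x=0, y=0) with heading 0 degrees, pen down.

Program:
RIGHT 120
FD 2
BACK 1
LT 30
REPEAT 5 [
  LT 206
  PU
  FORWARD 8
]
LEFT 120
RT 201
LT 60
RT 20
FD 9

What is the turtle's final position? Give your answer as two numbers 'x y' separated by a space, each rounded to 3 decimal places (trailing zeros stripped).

Executing turtle program step by step:
Start: pos=(0,0), heading=0, pen down
RT 120: heading 0 -> 240
FD 2: (0,0) -> (-1,-1.732) [heading=240, draw]
BK 1: (-1,-1.732) -> (-0.5,-0.866) [heading=240, draw]
LT 30: heading 240 -> 270
REPEAT 5 [
  -- iteration 1/5 --
  LT 206: heading 270 -> 116
  PU: pen up
  FD 8: (-0.5,-0.866) -> (-4.007,6.324) [heading=116, move]
  -- iteration 2/5 --
  LT 206: heading 116 -> 322
  PU: pen up
  FD 8: (-4.007,6.324) -> (2.297,1.399) [heading=322, move]
  -- iteration 3/5 --
  LT 206: heading 322 -> 168
  PU: pen up
  FD 8: (2.297,1.399) -> (-5.528,3.062) [heading=168, move]
  -- iteration 4/5 --
  LT 206: heading 168 -> 14
  PU: pen up
  FD 8: (-5.528,3.062) -> (2.234,4.998) [heading=14, move]
  -- iteration 5/5 --
  LT 206: heading 14 -> 220
  PU: pen up
  FD 8: (2.234,4.998) -> (-3.894,-0.145) [heading=220, move]
]
LT 120: heading 220 -> 340
RT 201: heading 340 -> 139
LT 60: heading 139 -> 199
RT 20: heading 199 -> 179
FD 9: (-3.894,-0.145) -> (-12.893,0.012) [heading=179, move]
Final: pos=(-12.893,0.012), heading=179, 2 segment(s) drawn

Answer: -12.893 0.012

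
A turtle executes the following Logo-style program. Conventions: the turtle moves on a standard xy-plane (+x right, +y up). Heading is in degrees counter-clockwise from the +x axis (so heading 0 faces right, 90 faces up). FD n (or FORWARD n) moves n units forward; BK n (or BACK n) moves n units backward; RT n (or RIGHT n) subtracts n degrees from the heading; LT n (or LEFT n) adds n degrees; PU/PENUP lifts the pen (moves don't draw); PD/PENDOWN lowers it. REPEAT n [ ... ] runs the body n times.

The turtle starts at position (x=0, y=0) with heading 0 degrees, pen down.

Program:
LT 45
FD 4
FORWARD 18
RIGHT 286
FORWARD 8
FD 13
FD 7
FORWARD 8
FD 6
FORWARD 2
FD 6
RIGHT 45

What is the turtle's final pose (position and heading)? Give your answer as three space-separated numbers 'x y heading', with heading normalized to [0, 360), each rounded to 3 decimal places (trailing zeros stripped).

Executing turtle program step by step:
Start: pos=(0,0), heading=0, pen down
LT 45: heading 0 -> 45
FD 4: (0,0) -> (2.828,2.828) [heading=45, draw]
FD 18: (2.828,2.828) -> (15.556,15.556) [heading=45, draw]
RT 286: heading 45 -> 119
FD 8: (15.556,15.556) -> (11.678,22.553) [heading=119, draw]
FD 13: (11.678,22.553) -> (5.375,33.923) [heading=119, draw]
FD 7: (5.375,33.923) -> (1.982,40.046) [heading=119, draw]
FD 8: (1.982,40.046) -> (-1.897,47.043) [heading=119, draw]
FD 6: (-1.897,47.043) -> (-4.806,52.29) [heading=119, draw]
FD 2: (-4.806,52.29) -> (-5.775,54.04) [heading=119, draw]
FD 6: (-5.775,54.04) -> (-8.684,59.287) [heading=119, draw]
RT 45: heading 119 -> 74
Final: pos=(-8.684,59.287), heading=74, 9 segment(s) drawn

Answer: -8.684 59.287 74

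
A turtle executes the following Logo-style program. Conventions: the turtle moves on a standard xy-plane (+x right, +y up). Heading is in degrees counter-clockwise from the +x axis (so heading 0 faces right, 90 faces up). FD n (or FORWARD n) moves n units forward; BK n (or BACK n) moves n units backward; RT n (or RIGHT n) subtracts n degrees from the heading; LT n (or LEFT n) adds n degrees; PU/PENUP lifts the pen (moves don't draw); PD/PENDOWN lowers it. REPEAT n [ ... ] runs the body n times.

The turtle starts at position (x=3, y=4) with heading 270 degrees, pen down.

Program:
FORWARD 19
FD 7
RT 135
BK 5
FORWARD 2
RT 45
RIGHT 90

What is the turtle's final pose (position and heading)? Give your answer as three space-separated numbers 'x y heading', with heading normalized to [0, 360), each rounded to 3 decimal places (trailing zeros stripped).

Answer: 5.121 -24.121 0

Derivation:
Executing turtle program step by step:
Start: pos=(3,4), heading=270, pen down
FD 19: (3,4) -> (3,-15) [heading=270, draw]
FD 7: (3,-15) -> (3,-22) [heading=270, draw]
RT 135: heading 270 -> 135
BK 5: (3,-22) -> (6.536,-25.536) [heading=135, draw]
FD 2: (6.536,-25.536) -> (5.121,-24.121) [heading=135, draw]
RT 45: heading 135 -> 90
RT 90: heading 90 -> 0
Final: pos=(5.121,-24.121), heading=0, 4 segment(s) drawn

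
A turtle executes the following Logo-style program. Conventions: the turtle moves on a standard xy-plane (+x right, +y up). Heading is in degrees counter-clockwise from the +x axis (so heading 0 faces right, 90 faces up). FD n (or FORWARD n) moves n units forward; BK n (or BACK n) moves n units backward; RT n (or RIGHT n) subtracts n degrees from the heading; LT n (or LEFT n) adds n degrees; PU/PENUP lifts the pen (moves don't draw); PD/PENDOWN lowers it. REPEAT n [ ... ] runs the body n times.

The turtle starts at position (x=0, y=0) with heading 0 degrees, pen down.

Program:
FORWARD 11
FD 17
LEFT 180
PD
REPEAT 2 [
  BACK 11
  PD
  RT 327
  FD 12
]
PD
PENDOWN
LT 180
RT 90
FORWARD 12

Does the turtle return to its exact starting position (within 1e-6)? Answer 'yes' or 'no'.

Executing turtle program step by step:
Start: pos=(0,0), heading=0, pen down
FD 11: (0,0) -> (11,0) [heading=0, draw]
FD 17: (11,0) -> (28,0) [heading=0, draw]
LT 180: heading 0 -> 180
PD: pen down
REPEAT 2 [
  -- iteration 1/2 --
  BK 11: (28,0) -> (39,0) [heading=180, draw]
  PD: pen down
  RT 327: heading 180 -> 213
  FD 12: (39,0) -> (28.936,-6.536) [heading=213, draw]
  -- iteration 2/2 --
  BK 11: (28.936,-6.536) -> (38.161,-0.545) [heading=213, draw]
  PD: pen down
  RT 327: heading 213 -> 246
  FD 12: (38.161,-0.545) -> (33.28,-11.507) [heading=246, draw]
]
PD: pen down
PD: pen down
LT 180: heading 246 -> 66
RT 90: heading 66 -> 336
FD 12: (33.28,-11.507) -> (44.243,-16.388) [heading=336, draw]
Final: pos=(44.243,-16.388), heading=336, 7 segment(s) drawn

Start position: (0, 0)
Final position: (44.243, -16.388)
Distance = 47.181; >= 1e-6 -> NOT closed

Answer: no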